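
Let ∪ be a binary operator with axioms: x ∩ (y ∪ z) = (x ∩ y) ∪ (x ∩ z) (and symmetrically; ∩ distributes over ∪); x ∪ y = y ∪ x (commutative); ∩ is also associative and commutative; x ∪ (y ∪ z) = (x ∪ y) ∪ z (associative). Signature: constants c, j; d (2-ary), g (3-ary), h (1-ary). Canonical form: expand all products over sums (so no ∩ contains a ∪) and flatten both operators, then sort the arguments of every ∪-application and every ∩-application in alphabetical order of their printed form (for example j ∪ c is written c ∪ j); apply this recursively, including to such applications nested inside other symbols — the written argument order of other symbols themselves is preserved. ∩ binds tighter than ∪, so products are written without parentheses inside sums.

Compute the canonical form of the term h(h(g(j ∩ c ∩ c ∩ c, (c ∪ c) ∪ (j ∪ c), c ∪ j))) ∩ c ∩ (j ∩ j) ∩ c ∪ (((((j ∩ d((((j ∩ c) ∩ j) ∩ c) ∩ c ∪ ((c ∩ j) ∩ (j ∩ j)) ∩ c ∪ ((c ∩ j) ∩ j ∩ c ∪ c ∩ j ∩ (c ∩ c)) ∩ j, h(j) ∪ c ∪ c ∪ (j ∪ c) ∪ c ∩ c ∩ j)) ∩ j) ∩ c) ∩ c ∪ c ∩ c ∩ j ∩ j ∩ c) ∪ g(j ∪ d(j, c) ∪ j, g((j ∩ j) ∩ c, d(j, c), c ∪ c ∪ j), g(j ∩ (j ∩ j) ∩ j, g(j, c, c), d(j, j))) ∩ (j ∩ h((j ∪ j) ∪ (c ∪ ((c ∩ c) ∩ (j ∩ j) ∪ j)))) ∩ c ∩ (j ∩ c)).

Expand:  c ∩ c ∩ h(h(g(c ∩ c ∩ c ∩ j, c ∪ c ∪ c ∪ j, c ∪ j))) ∩ j ∩ j ∪ c ∩ c ∩ d(c ∩ c ∩ c ∩ j ∩ j ∪ c ∩ c ∩ c ∩ j ∩ j ∪ c ∩ c ∩ j ∩ j ∩ j ∪ c ∩ c ∩ j ∩ j ∩ j, c ∪ c ∪ c ∪ c ∩ c ∩ j ∪ h(j) ∪ j) ∩ j ∩ j ∪ c ∩ c ∩ c ∩ j ∩ j ∪ c ∩ c ∩ g(d(j, c) ∪ j ∪ j, g(c ∩ j ∩ j, d(j, c), c ∪ c ∪ j), g(j ∩ j ∩ j ∩ j, g(j, c, c), d(j, j))) ∩ h(c ∪ c ∩ c ∩ j ∩ j ∪ j ∪ j ∪ j) ∩ j ∩ j
Order the arguments:  c ∩ c ∩ c ∩ j ∩ j ∪ c ∩ c ∩ d(c ∩ c ∩ c ∩ j ∩ j ∪ c ∩ c ∩ c ∩ j ∩ j ∪ c ∩ c ∩ j ∩ j ∩ j ∪ c ∩ c ∩ j ∩ j ∩ j, c ∪ c ∪ c ∪ c ∩ c ∩ j ∪ h(j) ∪ j) ∩ j ∩ j ∪ c ∩ c ∩ g(d(j, c) ∪ j ∪ j, g(c ∩ j ∩ j, d(j, c), c ∪ c ∪ j), g(j ∩ j ∩ j ∩ j, g(j, c, c), d(j, j))) ∩ h(c ∪ c ∩ c ∩ j ∩ j ∪ j ∪ j ∪ j) ∩ j ∩ j ∪ c ∩ c ∩ h(h(g(c ∩ c ∩ c ∩ j, c ∪ c ∪ c ∪ j, c ∪ j))) ∩ j ∩ j

Answer: c ∩ c ∩ c ∩ j ∩ j ∪ c ∩ c ∩ d(c ∩ c ∩ c ∩ j ∩ j ∪ c ∩ c ∩ c ∩ j ∩ j ∪ c ∩ c ∩ j ∩ j ∩ j ∪ c ∩ c ∩ j ∩ j ∩ j, c ∪ c ∪ c ∪ c ∩ c ∩ j ∪ h(j) ∪ j) ∩ j ∩ j ∪ c ∩ c ∩ g(d(j, c) ∪ j ∪ j, g(c ∩ j ∩ j, d(j, c), c ∪ c ∪ j), g(j ∩ j ∩ j ∩ j, g(j, c, c), d(j, j))) ∩ h(c ∪ c ∩ c ∩ j ∩ j ∪ j ∪ j ∪ j) ∩ j ∩ j ∪ c ∩ c ∩ h(h(g(c ∩ c ∩ c ∩ j, c ∪ c ∪ c ∪ j, c ∪ j))) ∩ j ∩ j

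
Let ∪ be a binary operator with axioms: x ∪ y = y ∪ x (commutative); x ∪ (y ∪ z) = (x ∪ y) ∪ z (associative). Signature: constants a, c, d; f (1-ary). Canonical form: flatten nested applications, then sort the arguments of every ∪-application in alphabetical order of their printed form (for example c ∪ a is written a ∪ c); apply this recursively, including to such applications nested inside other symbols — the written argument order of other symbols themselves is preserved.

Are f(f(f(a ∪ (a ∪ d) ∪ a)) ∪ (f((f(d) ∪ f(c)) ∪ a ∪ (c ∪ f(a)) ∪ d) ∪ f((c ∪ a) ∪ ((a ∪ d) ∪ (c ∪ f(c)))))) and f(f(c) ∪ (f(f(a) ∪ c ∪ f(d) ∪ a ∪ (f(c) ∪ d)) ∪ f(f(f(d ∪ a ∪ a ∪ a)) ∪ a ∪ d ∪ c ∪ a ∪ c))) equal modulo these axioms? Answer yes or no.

Answer: no — f(f(a ∪ a ∪ c ∪ c ∪ d ∪ f(c)) ∪ f(a ∪ c ∪ d ∪ f(a) ∪ f(c) ∪ f(d)) ∪ f(f(a ∪ a ∪ a ∪ d))) vs f(f(a ∪ a ∪ c ∪ c ∪ d ∪ f(f(a ∪ a ∪ a ∪ d))) ∪ f(a ∪ c ∪ d ∪ f(a) ∪ f(c) ∪ f(d)) ∪ f(c))

Derivation:
Left:  f(f(f(a ∪ (a ∪ d) ∪ a)) ∪ (f((f(d) ∪ f(c)) ∪ a ∪ (c ∪ f(a)) ∪ d) ∪ f((c ∪ a) ∪ ((a ∪ d) ∪ (c ∪ f(c))))))
  Work inside:  f(f(a ∪ (a ∪ d) ∪ a)) ∪ (f((f(d) ∪ f(c)) ∪ a ∪ (c ∪ f(a)) ∪ d) ∪ f((c ∪ a) ∪ ((a ∪ d) ∪ (c ∪ f(c)))))
  Merge nested applications:  f(f(a ∪ (a ∪ d) ∪ a)) ∪ f((f(d) ∪ f(c)) ∪ a ∪ (c ∪ f(a)) ∪ d) ∪ f((c ∪ a) ∪ ((a ∪ d) ∪ (c ∪ f(c))))
  Inside:  f(f(a ∪ (a ∪ d) ∪ a))  →  f(f(a ∪ a ∪ a ∪ d))
  Canonicalize subterm:  f((f(d) ∪ f(c)) ∪ a ∪ (c ∪ f(a)) ∪ d)  →  f(a ∪ c ∪ d ∪ f(a) ∪ f(c) ∪ f(d))
  Simplify inside:  f((c ∪ a) ∪ ((a ∪ d) ∪ (c ∪ f(c))))  →  f(a ∪ a ∪ c ∪ c ∪ d ∪ f(c))
  Sort arguments:  f(a ∪ a ∪ c ∪ c ∪ d ∪ f(c)) ∪ f(a ∪ c ∪ d ∪ f(a) ∪ f(c) ∪ f(d)) ∪ f(f(a ∪ a ∪ a ∪ d))
  Reassemble:  f(f(a ∪ a ∪ c ∪ c ∪ d ∪ f(c)) ∪ f(a ∪ c ∪ d ∪ f(a) ∪ f(c) ∪ f(d)) ∪ f(f(a ∪ a ∪ a ∪ d)))
Right:  f(f(c) ∪ (f(f(a) ∪ c ∪ f(d) ∪ a ∪ (f(c) ∪ d)) ∪ f(f(f(d ∪ a ∪ a ∪ a)) ∪ a ∪ d ∪ c ∪ a ∪ c)))
  Descend into:  f(c) ∪ (f(f(a) ∪ c ∪ f(d) ∪ a ∪ (f(c) ∪ d)) ∪ f(f(f(d ∪ a ∪ a ∪ a)) ∪ a ∪ d ∪ c ∪ a ∪ c))
  Un-nest:  f(c) ∪ f(f(a) ∪ c ∪ f(d) ∪ a ∪ (f(c) ∪ d)) ∪ f(f(f(d ∪ a ∪ a ∪ a)) ∪ a ∪ d ∪ c ∪ a ∪ c)
  Inside:  f(f(a) ∪ c ∪ f(d) ∪ a ∪ (f(c) ∪ d))  →  f(a ∪ c ∪ d ∪ f(a) ∪ f(c) ∪ f(d))
  Canonicalize subterm:  f(f(f(d ∪ a ∪ a ∪ a)) ∪ a ∪ d ∪ c ∪ a ∪ c)  →  f(a ∪ a ∪ c ∪ c ∪ d ∪ f(f(a ∪ a ∪ a ∪ d)))
  Sort:  f(a ∪ a ∪ c ∪ c ∪ d ∪ f(f(a ∪ a ∪ a ∪ d))) ∪ f(a ∪ c ∪ d ∪ f(a) ∪ f(c) ∪ f(d)) ∪ f(c)
  Rebuild:  f(f(a ∪ a ∪ c ∪ c ∪ d ∪ f(f(a ∪ a ∪ a ∪ d))) ∪ f(a ∪ c ∪ d ∪ f(a) ∪ f(c) ∪ f(d)) ∪ f(c))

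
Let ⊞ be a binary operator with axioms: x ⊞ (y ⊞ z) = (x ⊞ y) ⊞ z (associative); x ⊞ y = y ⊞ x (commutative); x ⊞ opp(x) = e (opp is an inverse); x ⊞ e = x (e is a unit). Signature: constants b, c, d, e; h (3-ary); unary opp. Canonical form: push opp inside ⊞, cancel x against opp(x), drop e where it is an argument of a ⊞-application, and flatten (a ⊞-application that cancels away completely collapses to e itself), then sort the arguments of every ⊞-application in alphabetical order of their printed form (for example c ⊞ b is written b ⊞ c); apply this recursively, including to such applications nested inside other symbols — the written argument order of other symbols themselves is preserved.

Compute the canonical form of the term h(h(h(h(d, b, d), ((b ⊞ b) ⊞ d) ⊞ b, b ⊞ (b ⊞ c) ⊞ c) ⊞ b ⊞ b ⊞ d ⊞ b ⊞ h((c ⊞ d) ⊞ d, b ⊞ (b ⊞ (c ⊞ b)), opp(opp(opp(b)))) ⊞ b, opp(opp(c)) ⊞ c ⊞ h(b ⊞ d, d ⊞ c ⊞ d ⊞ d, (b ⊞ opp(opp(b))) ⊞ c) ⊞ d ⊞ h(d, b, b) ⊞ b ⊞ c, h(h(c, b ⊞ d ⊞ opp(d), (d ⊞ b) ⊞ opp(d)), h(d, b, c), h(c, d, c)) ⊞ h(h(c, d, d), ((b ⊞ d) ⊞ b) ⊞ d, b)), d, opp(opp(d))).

Answer: h(h(b ⊞ b ⊞ b ⊞ b ⊞ d ⊞ h(c ⊞ d ⊞ d, b ⊞ b ⊞ b ⊞ c, opp(b)) ⊞ h(h(d, b, d), b ⊞ b ⊞ b ⊞ d, b ⊞ b ⊞ c ⊞ c), b ⊞ c ⊞ c ⊞ c ⊞ d ⊞ h(b ⊞ d, c ⊞ d ⊞ d ⊞ d, b ⊞ b ⊞ c) ⊞ h(d, b, b), h(h(c, b, b), h(d, b, c), h(c, d, c)) ⊞ h(h(c, d, d), b ⊞ b ⊞ d ⊞ d, b)), d, d)

Derivation:
Work inside:  h(h(d, b, d), ((b ⊞ b) ⊞ d) ⊞ b, b ⊞ (b ⊞ c) ⊞ c) ⊞ b ⊞ b ⊞ d ⊞ b ⊞ h((c ⊞ d) ⊞ d, b ⊞ (b ⊞ (c ⊞ b)), opp(opp(opp(b)))) ⊞ b
Push opp inside:  distribute opp over ⊞ and collapse double opp
Combine occurrences:  h(h(d, b, d), b ⊞ b ⊞ b ⊞ d, b ⊞ b ⊞ c ⊞ c) ⊞ b ⊞ b ⊞ b ⊞ b ⊞ d ⊞ h(c ⊞ d ⊞ d, b ⊞ b ⊞ b ⊞ c, opp(b))
Sort:  b ⊞ b ⊞ b ⊞ b ⊞ d ⊞ h(c ⊞ d ⊞ d, b ⊞ b ⊞ b ⊞ c, opp(b)) ⊞ h(h(d, b, d), b ⊞ b ⊞ b ⊞ d, b ⊞ b ⊞ c ⊞ c)
Put back:  h(h(b ⊞ b ⊞ b ⊞ b ⊞ d ⊞ h(c ⊞ d ⊞ d, b ⊞ b ⊞ b ⊞ c, opp(b)) ⊞ h(h(d, b, d), b ⊞ b ⊞ b ⊞ d, b ⊞ b ⊞ c ⊞ c), b ⊞ c ⊞ c ⊞ c ⊞ d ⊞ h(b ⊞ d, c ⊞ d ⊞ d ⊞ d, b ⊞ b ⊞ c) ⊞ h(d, b, b), h(h(c, b, b), h(d, b, c), h(c, d, c)) ⊞ h(h(c, d, d), b ⊞ b ⊞ d ⊞ d, b)), d, d)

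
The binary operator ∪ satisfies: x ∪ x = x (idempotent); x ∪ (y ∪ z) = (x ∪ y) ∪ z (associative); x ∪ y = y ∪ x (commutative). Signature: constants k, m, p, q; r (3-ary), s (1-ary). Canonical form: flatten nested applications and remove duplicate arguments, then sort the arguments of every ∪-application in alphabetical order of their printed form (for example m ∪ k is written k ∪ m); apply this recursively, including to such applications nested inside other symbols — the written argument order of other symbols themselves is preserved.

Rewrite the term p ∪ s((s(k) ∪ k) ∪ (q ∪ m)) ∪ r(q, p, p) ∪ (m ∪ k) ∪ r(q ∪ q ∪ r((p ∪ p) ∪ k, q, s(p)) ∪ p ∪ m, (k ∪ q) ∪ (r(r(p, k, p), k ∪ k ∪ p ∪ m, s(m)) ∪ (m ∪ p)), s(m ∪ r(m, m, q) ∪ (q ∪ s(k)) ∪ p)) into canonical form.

Answer: k ∪ m ∪ p ∪ r(m ∪ p ∪ q ∪ r(k ∪ p, q, s(p)), k ∪ m ∪ p ∪ q ∪ r(r(p, k, p), k ∪ m ∪ p, s(m)), s(m ∪ p ∪ q ∪ r(m, m, q) ∪ s(k))) ∪ r(q, p, p) ∪ s(k ∪ m ∪ q ∪ s(k))

Derivation:
Merge nested applications:  p ∪ s((s(k) ∪ k) ∪ (q ∪ m)) ∪ r(q, p, p) ∪ m ∪ k ∪ r(q ∪ q ∪ r((p ∪ p) ∪ k, q, s(p)) ∪ p ∪ m, (k ∪ q) ∪ (r(r(p, k, p), k ∪ k ∪ p ∪ m, s(m)) ∪ (m ∪ p)), s(m ∪ r(m, m, q) ∪ (q ∪ s(k)) ∪ p))
Simplify inside:  s((s(k) ∪ k) ∪ (q ∪ m))  →  s(k ∪ m ∪ q ∪ s(k))
Simplify inside:  r(q ∪ q ∪ r((p ∪ p) ∪ k, q, s(p)) ∪ p ∪ m, (k ∪ q) ∪ (r(r(p, k, p), k ∪ k ∪ p ∪ m, s(m)) ∪ (m ∪ p)), s(m ∪ r(m, m, q) ∪ (q ∪ s(k)) ∪ p))  →  r(m ∪ p ∪ q ∪ r(k ∪ p, q, s(p)), k ∪ m ∪ p ∪ q ∪ r(r(p, k, p), k ∪ m ∪ p, s(m)), s(m ∪ p ∪ q ∪ r(m, m, q) ∪ s(k)))
Sort:  k ∪ m ∪ p ∪ r(m ∪ p ∪ q ∪ r(k ∪ p, q, s(p)), k ∪ m ∪ p ∪ q ∪ r(r(p, k, p), k ∪ m ∪ p, s(m)), s(m ∪ p ∪ q ∪ r(m, m, q) ∪ s(k))) ∪ r(q, p, p) ∪ s(k ∪ m ∪ q ∪ s(k))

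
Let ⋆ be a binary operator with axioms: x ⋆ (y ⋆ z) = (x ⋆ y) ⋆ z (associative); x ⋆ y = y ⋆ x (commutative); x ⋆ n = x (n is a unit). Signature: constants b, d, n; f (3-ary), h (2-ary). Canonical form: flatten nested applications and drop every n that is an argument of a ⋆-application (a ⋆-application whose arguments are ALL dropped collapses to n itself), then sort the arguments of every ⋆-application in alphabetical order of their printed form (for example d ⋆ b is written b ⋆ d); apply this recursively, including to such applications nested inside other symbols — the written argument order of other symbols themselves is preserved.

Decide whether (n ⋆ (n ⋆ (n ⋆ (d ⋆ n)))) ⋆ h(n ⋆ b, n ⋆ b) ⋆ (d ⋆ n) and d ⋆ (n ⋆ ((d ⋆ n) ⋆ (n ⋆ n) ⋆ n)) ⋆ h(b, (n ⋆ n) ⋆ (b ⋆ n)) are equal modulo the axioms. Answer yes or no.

Left:  (n ⋆ (n ⋆ (n ⋆ (d ⋆ n)))) ⋆ h(n ⋆ b, n ⋆ b) ⋆ (d ⋆ n)
  Flatten:  n ⋆ n ⋆ n ⋆ d ⋆ n ⋆ h(n ⋆ b, n ⋆ b) ⋆ d ⋆ n
  Simplify inside:  h(n ⋆ b, n ⋆ b)  →  h(b, b)
  Units out:  drop n (×5)
  Sort:  d ⋆ d ⋆ h(b, b)
Right:  d ⋆ (n ⋆ ((d ⋆ n) ⋆ (n ⋆ n) ⋆ n)) ⋆ h(b, (n ⋆ n) ⋆ (b ⋆ n))
  Flatten:  d ⋆ n ⋆ d ⋆ n ⋆ n ⋆ n ⋆ n ⋆ h(b, (n ⋆ n) ⋆ (b ⋆ n))
  Canonicalize subterm:  h(b, (n ⋆ n) ⋆ (b ⋆ n))  →  h(b, b)
  Drop the unit:  drop n (×5)
  Order the arguments:  d ⋆ d ⋆ h(b, b)

Answer: yes — both canonical forms are d ⋆ d ⋆ h(b, b)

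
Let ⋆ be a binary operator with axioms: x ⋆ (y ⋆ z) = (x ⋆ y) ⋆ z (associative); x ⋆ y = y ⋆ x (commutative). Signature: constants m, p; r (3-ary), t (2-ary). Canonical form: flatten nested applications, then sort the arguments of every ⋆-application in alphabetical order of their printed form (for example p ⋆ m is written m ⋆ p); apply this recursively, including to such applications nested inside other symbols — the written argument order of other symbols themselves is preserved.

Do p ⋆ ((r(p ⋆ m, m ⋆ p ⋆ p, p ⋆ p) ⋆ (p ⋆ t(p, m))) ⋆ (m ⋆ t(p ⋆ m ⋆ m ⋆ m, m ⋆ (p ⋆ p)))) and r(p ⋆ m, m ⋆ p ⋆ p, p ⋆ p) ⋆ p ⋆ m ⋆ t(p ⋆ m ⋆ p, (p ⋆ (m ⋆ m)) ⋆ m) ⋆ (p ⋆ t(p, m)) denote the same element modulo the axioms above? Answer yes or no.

Answer: no — m ⋆ p ⋆ p ⋆ r(m ⋆ p, m ⋆ p ⋆ p, p ⋆ p) ⋆ t(m ⋆ m ⋆ m ⋆ p, m ⋆ p ⋆ p) ⋆ t(p, m) vs m ⋆ p ⋆ p ⋆ r(m ⋆ p, m ⋆ p ⋆ p, p ⋆ p) ⋆ t(m ⋆ p ⋆ p, m ⋆ m ⋆ m ⋆ p) ⋆ t(p, m)

Derivation:
Left:  p ⋆ ((r(p ⋆ m, m ⋆ p ⋆ p, p ⋆ p) ⋆ (p ⋆ t(p, m))) ⋆ (m ⋆ t(p ⋆ m ⋆ m ⋆ m, m ⋆ (p ⋆ p))))
  Un-nest:  p ⋆ r(p ⋆ m, m ⋆ p ⋆ p, p ⋆ p) ⋆ p ⋆ t(p, m) ⋆ m ⋆ t(p ⋆ m ⋆ m ⋆ m, m ⋆ (p ⋆ p))
  Canonicalize subterm:  r(p ⋆ m, m ⋆ p ⋆ p, p ⋆ p)  →  r(m ⋆ p, m ⋆ p ⋆ p, p ⋆ p)
  Inside:  t(p ⋆ m ⋆ m ⋆ m, m ⋆ (p ⋆ p))  →  t(m ⋆ m ⋆ m ⋆ p, m ⋆ p ⋆ p)
  Order the arguments:  m ⋆ p ⋆ p ⋆ r(m ⋆ p, m ⋆ p ⋆ p, p ⋆ p) ⋆ t(m ⋆ m ⋆ m ⋆ p, m ⋆ p ⋆ p) ⋆ t(p, m)
Right:  r(p ⋆ m, m ⋆ p ⋆ p, p ⋆ p) ⋆ p ⋆ m ⋆ t(p ⋆ m ⋆ p, (p ⋆ (m ⋆ m)) ⋆ m) ⋆ (p ⋆ t(p, m))
  Merge nested applications:  r(p ⋆ m, m ⋆ p ⋆ p, p ⋆ p) ⋆ p ⋆ m ⋆ t(p ⋆ m ⋆ p, (p ⋆ (m ⋆ m)) ⋆ m) ⋆ p ⋆ t(p, m)
  Simplify inside:  r(p ⋆ m, m ⋆ p ⋆ p, p ⋆ p)  →  r(m ⋆ p, m ⋆ p ⋆ p, p ⋆ p)
  Simplify inside:  t(p ⋆ m ⋆ p, (p ⋆ (m ⋆ m)) ⋆ m)  →  t(m ⋆ p ⋆ p, m ⋆ m ⋆ m ⋆ p)
  Order the arguments:  m ⋆ p ⋆ p ⋆ r(m ⋆ p, m ⋆ p ⋆ p, p ⋆ p) ⋆ t(m ⋆ p ⋆ p, m ⋆ m ⋆ m ⋆ p) ⋆ t(p, m)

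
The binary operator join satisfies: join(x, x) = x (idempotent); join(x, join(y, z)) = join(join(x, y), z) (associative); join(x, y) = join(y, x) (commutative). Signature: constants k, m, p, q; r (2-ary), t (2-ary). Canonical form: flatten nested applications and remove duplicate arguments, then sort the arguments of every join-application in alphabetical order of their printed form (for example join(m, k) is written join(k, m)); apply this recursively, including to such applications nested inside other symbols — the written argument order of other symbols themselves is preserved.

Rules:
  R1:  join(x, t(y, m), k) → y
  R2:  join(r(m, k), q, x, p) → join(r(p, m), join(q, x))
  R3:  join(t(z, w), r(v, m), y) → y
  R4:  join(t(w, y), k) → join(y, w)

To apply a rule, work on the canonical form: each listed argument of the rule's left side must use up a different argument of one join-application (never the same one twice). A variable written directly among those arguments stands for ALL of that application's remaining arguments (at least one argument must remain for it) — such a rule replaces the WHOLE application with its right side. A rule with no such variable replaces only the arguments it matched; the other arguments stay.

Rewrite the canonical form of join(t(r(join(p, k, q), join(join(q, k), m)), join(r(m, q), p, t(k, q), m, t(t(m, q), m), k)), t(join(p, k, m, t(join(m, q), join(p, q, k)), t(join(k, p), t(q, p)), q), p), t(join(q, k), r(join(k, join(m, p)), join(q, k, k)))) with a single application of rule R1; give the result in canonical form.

Canonical form:  join(t(join(k, m, p, q, t(join(k, p), t(q, p)), t(join(m, q), join(k, p, q))), p), t(join(k, q), r(join(k, m, p), join(k, q))), t(r(join(k, p, q), join(k, m, q)), join(k, m, p, r(m, q), t(k, q), t(t(m, q), m))))
Apply R1:  consuming k, t(t(m, q), m);  x := join(m, p, r(m, q), t(k, q)), y := t(m, q)
The extension variable absorbs all remaining arguments, so the whole application is rewritten.
New term:  join(t(join(k, m, p, q, t(join(k, p), t(q, p)), t(join(m, q), join(k, p, q))), p), t(join(k, q), r(join(k, m, p), join(k, q))), t(r(join(k, p, q), join(k, m, q)), t(m, q)))

Answer: join(t(join(k, m, p, q, t(join(k, p), t(q, p)), t(join(m, q), join(k, p, q))), p), t(join(k, q), r(join(k, m, p), join(k, q))), t(r(join(k, p, q), join(k, m, q)), t(m, q)))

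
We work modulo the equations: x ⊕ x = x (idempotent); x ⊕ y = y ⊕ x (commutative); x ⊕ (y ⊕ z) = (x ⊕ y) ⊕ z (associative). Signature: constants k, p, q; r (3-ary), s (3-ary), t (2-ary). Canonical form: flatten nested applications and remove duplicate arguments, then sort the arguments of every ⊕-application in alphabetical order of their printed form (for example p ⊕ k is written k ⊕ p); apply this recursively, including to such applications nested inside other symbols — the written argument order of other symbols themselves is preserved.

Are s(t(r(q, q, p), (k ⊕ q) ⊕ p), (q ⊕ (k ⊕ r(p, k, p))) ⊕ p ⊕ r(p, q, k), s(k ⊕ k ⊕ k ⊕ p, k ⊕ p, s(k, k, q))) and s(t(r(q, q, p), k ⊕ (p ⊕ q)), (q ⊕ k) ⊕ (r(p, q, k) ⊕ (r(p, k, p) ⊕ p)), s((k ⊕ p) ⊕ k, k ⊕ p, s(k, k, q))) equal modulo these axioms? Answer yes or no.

Answer: yes — both canonical forms are s(t(r(q, q, p), k ⊕ p ⊕ q), k ⊕ p ⊕ q ⊕ r(p, k, p) ⊕ r(p, q, k), s(k ⊕ p, k ⊕ p, s(k, k, q)))

Derivation:
Left:  s(t(r(q, q, p), (k ⊕ q) ⊕ p), (q ⊕ (k ⊕ r(p, k, p))) ⊕ p ⊕ r(p, q, k), s(k ⊕ k ⊕ k ⊕ p, k ⊕ p, s(k, k, q)))
  Work inside:  (q ⊕ (k ⊕ r(p, k, p))) ⊕ p ⊕ r(p, q, k)
  Merge nested applications:  q ⊕ k ⊕ r(p, k, p) ⊕ p ⊕ r(p, q, k)
  Sort arguments:  k ⊕ p ⊕ q ⊕ r(p, k, p) ⊕ r(p, q, k)
  Put back:  s(t(r(q, q, p), k ⊕ p ⊕ q), k ⊕ p ⊕ q ⊕ r(p, k, p) ⊕ r(p, q, k), s(k ⊕ p, k ⊕ p, s(k, k, q)))
Right:  s(t(r(q, q, p), k ⊕ (p ⊕ q)), (q ⊕ k) ⊕ (r(p, q, k) ⊕ (r(p, k, p) ⊕ p)), s((k ⊕ p) ⊕ k, k ⊕ p, s(k, k, q)))
  Focus inside:  (q ⊕ k) ⊕ (r(p, q, k) ⊕ (r(p, k, p) ⊕ p))
  Merge nested applications:  q ⊕ k ⊕ r(p, q, k) ⊕ r(p, k, p) ⊕ p
  Order the arguments:  k ⊕ p ⊕ q ⊕ r(p, k, p) ⊕ r(p, q, k)
  Rebuild:  s(t(r(q, q, p), k ⊕ p ⊕ q), k ⊕ p ⊕ q ⊕ r(p, k, p) ⊕ r(p, q, k), s(k ⊕ p, k ⊕ p, s(k, k, q)))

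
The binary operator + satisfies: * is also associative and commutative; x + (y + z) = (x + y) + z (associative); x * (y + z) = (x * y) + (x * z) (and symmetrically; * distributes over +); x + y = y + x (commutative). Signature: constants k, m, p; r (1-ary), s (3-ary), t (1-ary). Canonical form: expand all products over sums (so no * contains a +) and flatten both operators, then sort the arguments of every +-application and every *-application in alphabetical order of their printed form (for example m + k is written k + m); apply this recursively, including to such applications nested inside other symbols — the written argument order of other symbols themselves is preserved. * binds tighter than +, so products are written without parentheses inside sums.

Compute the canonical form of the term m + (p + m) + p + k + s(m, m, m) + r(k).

Answer: k + m + m + p + p + r(k) + s(m, m, m)

Derivation:
Merge nested applications:  m + p + m + p + k + s(m, m, m) + r(k)
Order the arguments:  k + m + m + p + p + r(k) + s(m, m, m)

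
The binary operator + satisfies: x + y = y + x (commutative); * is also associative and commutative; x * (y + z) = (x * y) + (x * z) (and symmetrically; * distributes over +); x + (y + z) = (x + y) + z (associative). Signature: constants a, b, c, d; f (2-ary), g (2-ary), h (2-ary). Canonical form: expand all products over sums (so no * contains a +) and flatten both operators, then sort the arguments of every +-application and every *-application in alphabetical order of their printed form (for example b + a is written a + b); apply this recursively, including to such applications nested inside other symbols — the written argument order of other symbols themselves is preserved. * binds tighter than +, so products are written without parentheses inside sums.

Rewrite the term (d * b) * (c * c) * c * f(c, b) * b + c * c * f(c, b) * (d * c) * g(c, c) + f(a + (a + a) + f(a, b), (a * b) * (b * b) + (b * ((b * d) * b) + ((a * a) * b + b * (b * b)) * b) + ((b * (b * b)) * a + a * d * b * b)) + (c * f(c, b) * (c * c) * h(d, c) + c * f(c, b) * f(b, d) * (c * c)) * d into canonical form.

Distribute:  b * b * c * c * c * d * f(c, b) + c * c * c * d * f(c, b) * g(c, c) + f(a + a + a + f(a, b), a * a * b * b + a * b * b * b + a * b * b * b + a * b * b * d + b * b * b * b + b * b * b * d) + c * c * c * d * f(c, b) * h(d, c) + c * c * c * d * f(b, d) * f(c, b)
Sort arguments:  b * b * c * c * c * d * f(c, b) + c * c * c * d * f(b, d) * f(c, b) + c * c * c * d * f(c, b) * g(c, c) + c * c * c * d * f(c, b) * h(d, c) + f(a + a + a + f(a, b), a * a * b * b + a * b * b * b + a * b * b * b + a * b * b * d + b * b * b * b + b * b * b * d)

Answer: b * b * c * c * c * d * f(c, b) + c * c * c * d * f(b, d) * f(c, b) + c * c * c * d * f(c, b) * g(c, c) + c * c * c * d * f(c, b) * h(d, c) + f(a + a + a + f(a, b), a * a * b * b + a * b * b * b + a * b * b * b + a * b * b * d + b * b * b * b + b * b * b * d)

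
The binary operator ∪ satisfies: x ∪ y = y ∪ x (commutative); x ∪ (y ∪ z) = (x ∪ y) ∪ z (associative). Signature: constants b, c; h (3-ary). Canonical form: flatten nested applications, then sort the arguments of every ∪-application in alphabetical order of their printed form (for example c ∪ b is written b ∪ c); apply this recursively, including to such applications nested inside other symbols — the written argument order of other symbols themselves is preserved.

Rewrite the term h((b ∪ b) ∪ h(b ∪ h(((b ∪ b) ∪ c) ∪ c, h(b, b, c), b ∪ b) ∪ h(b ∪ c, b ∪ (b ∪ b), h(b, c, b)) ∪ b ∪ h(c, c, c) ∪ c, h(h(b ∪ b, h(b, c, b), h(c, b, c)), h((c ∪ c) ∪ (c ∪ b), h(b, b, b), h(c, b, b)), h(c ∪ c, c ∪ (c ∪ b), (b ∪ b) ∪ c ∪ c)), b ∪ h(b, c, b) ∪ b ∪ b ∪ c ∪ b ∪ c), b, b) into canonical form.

Answer: h(b ∪ b ∪ h(b ∪ b ∪ c ∪ h(b ∪ b ∪ c ∪ c, h(b, b, c), b ∪ b) ∪ h(b ∪ c, b ∪ b ∪ b, h(b, c, b)) ∪ h(c, c, c), h(h(b ∪ b, h(b, c, b), h(c, b, c)), h(b ∪ c ∪ c ∪ c, h(b, b, b), h(c, b, b)), h(c ∪ c, b ∪ c ∪ c, b ∪ b ∪ c ∪ c)), b ∪ b ∪ b ∪ b ∪ c ∪ c ∪ h(b, c, b)), b, b)

Derivation:
Work inside:  (b ∪ b) ∪ h(b ∪ h(((b ∪ b) ∪ c) ∪ c, h(b, b, c), b ∪ b) ∪ h(b ∪ c, b ∪ (b ∪ b), h(b, c, b)) ∪ b ∪ h(c, c, c) ∪ c, h(h(b ∪ b, h(b, c, b), h(c, b, c)), h((c ∪ c) ∪ (c ∪ b), h(b, b, b), h(c, b, b)), h(c ∪ c, c ∪ (c ∪ b), (b ∪ b) ∪ c ∪ c)), b ∪ h(b, c, b) ∪ b ∪ b ∪ c ∪ b ∪ c)
Un-nest:  b ∪ b ∪ h(b ∪ h(((b ∪ b) ∪ c) ∪ c, h(b, b, c), b ∪ b) ∪ h(b ∪ c, b ∪ (b ∪ b), h(b, c, b)) ∪ b ∪ h(c, c, c) ∪ c, h(h(b ∪ b, h(b, c, b), h(c, b, c)), h((c ∪ c) ∪ (c ∪ b), h(b, b, b), h(c, b, b)), h(c ∪ c, c ∪ (c ∪ b), (b ∪ b) ∪ c ∪ c)), b ∪ h(b, c, b) ∪ b ∪ b ∪ c ∪ b ∪ c)
Inside:  h(b ∪ h(((b ∪ b) ∪ c) ∪ c, h(b, b, c), b ∪ b) ∪ h(b ∪ c, b ∪ (b ∪ b), h(b, c, b)) ∪ b ∪ h(c, c, c) ∪ c, h(h(b ∪ b, h(b, c, b), h(c, b, c)), h((c ∪ c) ∪ (c ∪ b), h(b, b, b), h(c, b, b)), h(c ∪ c, c ∪ (c ∪ b), (b ∪ b) ∪ c ∪ c)), b ∪ h(b, c, b) ∪ b ∪ b ∪ c ∪ b ∪ c)  →  h(b ∪ b ∪ c ∪ h(b ∪ b ∪ c ∪ c, h(b, b, c), b ∪ b) ∪ h(b ∪ c, b ∪ b ∪ b, h(b, c, b)) ∪ h(c, c, c), h(h(b ∪ b, h(b, c, b), h(c, b, c)), h(b ∪ c ∪ c ∪ c, h(b, b, b), h(c, b, b)), h(c ∪ c, b ∪ c ∪ c, b ∪ b ∪ c ∪ c)), b ∪ b ∪ b ∪ b ∪ c ∪ c ∪ h(b, c, b))
Sort arguments:  b ∪ b ∪ h(b ∪ b ∪ c ∪ h(b ∪ b ∪ c ∪ c, h(b, b, c), b ∪ b) ∪ h(b ∪ c, b ∪ b ∪ b, h(b, c, b)) ∪ h(c, c, c), h(h(b ∪ b, h(b, c, b), h(c, b, c)), h(b ∪ c ∪ c ∪ c, h(b, b, b), h(c, b, b)), h(c ∪ c, b ∪ c ∪ c, b ∪ b ∪ c ∪ c)), b ∪ b ∪ b ∪ b ∪ c ∪ c ∪ h(b, c, b))
Reassemble:  h(b ∪ b ∪ h(b ∪ b ∪ c ∪ h(b ∪ b ∪ c ∪ c, h(b, b, c), b ∪ b) ∪ h(b ∪ c, b ∪ b ∪ b, h(b, c, b)) ∪ h(c, c, c), h(h(b ∪ b, h(b, c, b), h(c, b, c)), h(b ∪ c ∪ c ∪ c, h(b, b, b), h(c, b, b)), h(c ∪ c, b ∪ c ∪ c, b ∪ b ∪ c ∪ c)), b ∪ b ∪ b ∪ b ∪ c ∪ c ∪ h(b, c, b)), b, b)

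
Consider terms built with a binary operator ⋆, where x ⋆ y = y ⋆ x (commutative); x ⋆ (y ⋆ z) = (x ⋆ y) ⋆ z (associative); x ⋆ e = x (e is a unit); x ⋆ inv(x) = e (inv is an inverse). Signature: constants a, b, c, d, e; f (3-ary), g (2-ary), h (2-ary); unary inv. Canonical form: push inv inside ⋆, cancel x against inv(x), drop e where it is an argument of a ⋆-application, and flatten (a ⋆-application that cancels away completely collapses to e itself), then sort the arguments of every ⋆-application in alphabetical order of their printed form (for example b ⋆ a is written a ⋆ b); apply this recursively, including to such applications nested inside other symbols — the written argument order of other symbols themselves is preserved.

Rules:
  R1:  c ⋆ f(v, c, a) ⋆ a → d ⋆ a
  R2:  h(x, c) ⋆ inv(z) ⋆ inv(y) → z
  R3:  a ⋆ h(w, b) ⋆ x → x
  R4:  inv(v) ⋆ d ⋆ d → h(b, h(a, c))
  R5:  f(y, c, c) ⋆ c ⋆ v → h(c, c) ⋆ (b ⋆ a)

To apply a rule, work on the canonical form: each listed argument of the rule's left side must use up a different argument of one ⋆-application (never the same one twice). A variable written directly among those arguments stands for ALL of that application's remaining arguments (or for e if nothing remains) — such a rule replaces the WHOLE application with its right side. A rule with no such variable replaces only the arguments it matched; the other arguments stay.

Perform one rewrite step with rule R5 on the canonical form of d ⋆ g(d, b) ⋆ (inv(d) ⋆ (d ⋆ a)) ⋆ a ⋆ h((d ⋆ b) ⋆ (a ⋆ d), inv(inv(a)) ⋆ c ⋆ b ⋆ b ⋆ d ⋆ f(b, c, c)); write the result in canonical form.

Answer: a ⋆ a ⋆ d ⋆ g(d, b) ⋆ h(a ⋆ b ⋆ d ⋆ d, a ⋆ b ⋆ h(c, c))

Derivation:
Canonical form:  a ⋆ a ⋆ d ⋆ g(d, b) ⋆ h(a ⋆ b ⋆ d ⋆ d, a ⋆ b ⋆ b ⋆ c ⋆ d ⋆ f(b, c, c))
Apply R5:  consuming c, f(b, c, c);  v := a ⋆ b ⋆ b ⋆ d, y := b
Every leftover argument binds to the variable; the entire application is replaced.
New term:  a ⋆ a ⋆ d ⋆ g(d, b) ⋆ h(a ⋆ b ⋆ d ⋆ d, a ⋆ b ⋆ h(c, c))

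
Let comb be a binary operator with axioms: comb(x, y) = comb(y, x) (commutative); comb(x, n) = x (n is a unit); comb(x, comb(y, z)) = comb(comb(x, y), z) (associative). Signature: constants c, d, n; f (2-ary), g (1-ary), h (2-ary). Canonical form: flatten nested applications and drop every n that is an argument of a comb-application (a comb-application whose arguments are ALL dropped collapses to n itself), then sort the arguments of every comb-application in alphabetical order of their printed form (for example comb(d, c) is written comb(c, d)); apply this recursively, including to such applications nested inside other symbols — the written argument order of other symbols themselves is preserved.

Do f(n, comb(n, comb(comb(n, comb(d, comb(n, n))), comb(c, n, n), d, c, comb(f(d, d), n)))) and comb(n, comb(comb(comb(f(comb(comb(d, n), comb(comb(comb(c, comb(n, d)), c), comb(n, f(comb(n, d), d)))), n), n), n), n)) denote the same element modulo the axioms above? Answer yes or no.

Answer: no — f(n, comb(c, c, d, d, f(d, d))) vs f(comb(c, c, d, d, f(d, d)), n)

Derivation:
Left:  f(n, comb(n, comb(comb(n, comb(d, comb(n, n))), comb(c, n, n), d, c, comb(f(d, d), n))))
  Focus inside:  comb(n, comb(comb(n, comb(d, comb(n, n))), comb(c, n, n), d, c, comb(f(d, d), n)))
  Flatten:  comb(n, n, d, n, n, c, n, n, d, c, f(d, d), n)
  Units out:  drop n (×7)
  Sort:  comb(c, c, d, d, f(d, d))
  Rebuild:  f(n, comb(c, c, d, d, f(d, d)))
Right:  comb(n, comb(comb(comb(f(comb(comb(d, n), comb(comb(comb(c, comb(n, d)), c), comb(n, f(comb(n, d), d)))), n), n), n), n))
  Flatten:  comb(n, f(comb(comb(d, n), comb(comb(comb(c, comb(n, d)), c), comb(n, f(comb(n, d), d)))), n), n, n, n)
  Simplify inside:  f(comb(comb(d, n), comb(comb(comb(c, comb(n, d)), c), comb(n, f(comb(n, d), d)))), n)  →  f(comb(c, c, d, d, f(d, d)), n)
  Drop the unit:  drop n (×4)
  Sort arguments:  f(comb(c, c, d, d, f(d, d)), n)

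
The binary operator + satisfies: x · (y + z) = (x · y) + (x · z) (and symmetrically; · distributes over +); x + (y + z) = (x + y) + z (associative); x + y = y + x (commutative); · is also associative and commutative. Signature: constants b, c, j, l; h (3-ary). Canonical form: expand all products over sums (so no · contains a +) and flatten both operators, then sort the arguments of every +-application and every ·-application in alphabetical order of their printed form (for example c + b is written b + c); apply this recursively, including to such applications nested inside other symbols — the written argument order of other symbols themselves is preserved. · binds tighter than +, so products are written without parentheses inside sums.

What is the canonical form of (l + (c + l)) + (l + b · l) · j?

Answer: b · j · l + c + j · l + l + l

Derivation:
Distribute:  l + c + l + j · l + b · j · l
Sort arguments:  b · j · l + c + j · l + l + l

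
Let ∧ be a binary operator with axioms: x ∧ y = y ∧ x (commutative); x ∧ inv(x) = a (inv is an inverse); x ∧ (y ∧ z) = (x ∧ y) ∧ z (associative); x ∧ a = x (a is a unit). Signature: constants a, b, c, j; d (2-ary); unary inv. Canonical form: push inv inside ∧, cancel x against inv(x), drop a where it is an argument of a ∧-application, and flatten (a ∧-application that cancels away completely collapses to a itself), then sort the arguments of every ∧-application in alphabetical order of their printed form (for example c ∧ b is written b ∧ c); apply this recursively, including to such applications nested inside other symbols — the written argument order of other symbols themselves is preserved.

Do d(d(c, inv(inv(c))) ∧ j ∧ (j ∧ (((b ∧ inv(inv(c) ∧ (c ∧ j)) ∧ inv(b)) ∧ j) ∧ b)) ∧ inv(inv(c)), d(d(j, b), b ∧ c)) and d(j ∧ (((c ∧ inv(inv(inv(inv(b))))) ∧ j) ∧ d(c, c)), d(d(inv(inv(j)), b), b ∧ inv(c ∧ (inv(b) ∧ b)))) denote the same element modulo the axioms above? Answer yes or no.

Left:  d(d(c, inv(inv(c))) ∧ j ∧ (j ∧ (((b ∧ inv(inv(c) ∧ (c ∧ j)) ∧ inv(b)) ∧ j) ∧ b)) ∧ inv(inv(c)), d(d(j, b), b ∧ c))
  Descend into:  d(c, inv(inv(c))) ∧ j ∧ (j ∧ (((b ∧ inv(inv(c) ∧ (c ∧ j)) ∧ inv(b)) ∧ j) ∧ b)) ∧ inv(inv(c))
  Push inv inside:  distribute inv over ∧ and collapse double inv
  Collect terms:  d(c, c) ∧ j ∧ j ∧ b ∧ c
  Sort arguments:  b ∧ c ∧ d(c, c) ∧ j ∧ j
  Reassemble:  d(b ∧ c ∧ d(c, c) ∧ j ∧ j, d(d(j, b), b ∧ c))
Right:  d(j ∧ (((c ∧ inv(inv(inv(inv(b))))) ∧ j) ∧ d(c, c)), d(d(inv(inv(j)), b), b ∧ inv(c ∧ (inv(b) ∧ b))))
  Descend into:  j ∧ (((c ∧ inv(inv(inv(inv(b))))) ∧ j) ∧ d(c, c))
  Push inv inside:  distribute inv over ∧ and collapse double inv
  Collect terms:  j ∧ j ∧ c ∧ b ∧ d(c, c)
  Sort arguments:  b ∧ c ∧ d(c, c) ∧ j ∧ j
  Rebuild:  d(b ∧ c ∧ d(c, c) ∧ j ∧ j, d(d(j, b), b ∧ inv(c)))

Answer: no — d(b ∧ c ∧ d(c, c) ∧ j ∧ j, d(d(j, b), b ∧ c)) vs d(b ∧ c ∧ d(c, c) ∧ j ∧ j, d(d(j, b), b ∧ inv(c)))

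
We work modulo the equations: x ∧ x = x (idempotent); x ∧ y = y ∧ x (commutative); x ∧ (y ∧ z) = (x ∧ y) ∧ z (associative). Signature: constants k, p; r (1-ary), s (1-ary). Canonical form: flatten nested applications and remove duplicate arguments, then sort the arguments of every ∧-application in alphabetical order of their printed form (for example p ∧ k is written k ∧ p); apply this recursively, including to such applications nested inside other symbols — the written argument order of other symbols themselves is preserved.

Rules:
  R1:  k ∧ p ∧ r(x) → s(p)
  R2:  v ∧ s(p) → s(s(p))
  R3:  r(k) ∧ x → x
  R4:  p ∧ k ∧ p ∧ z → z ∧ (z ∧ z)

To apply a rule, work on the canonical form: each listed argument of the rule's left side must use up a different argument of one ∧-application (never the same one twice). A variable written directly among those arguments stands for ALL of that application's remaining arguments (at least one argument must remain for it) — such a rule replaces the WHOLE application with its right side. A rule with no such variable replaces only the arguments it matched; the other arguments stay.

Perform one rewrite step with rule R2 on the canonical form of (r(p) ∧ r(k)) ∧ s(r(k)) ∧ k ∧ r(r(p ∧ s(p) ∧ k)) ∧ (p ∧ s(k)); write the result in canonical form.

Answer: k ∧ p ∧ r(k) ∧ r(p) ∧ r(r(s(s(p)))) ∧ s(k) ∧ s(r(k))

Derivation:
Canonical form:  k ∧ p ∧ r(k) ∧ r(p) ∧ r(r(k ∧ p ∧ s(p))) ∧ s(k) ∧ s(r(k))
Match R2:  consume s(p);  v := k ∧ p
The variable takes the whole remainder — replace the entire application.
Giving:  k ∧ p ∧ r(k) ∧ r(p) ∧ r(r(s(s(p)))) ∧ s(k) ∧ s(r(k))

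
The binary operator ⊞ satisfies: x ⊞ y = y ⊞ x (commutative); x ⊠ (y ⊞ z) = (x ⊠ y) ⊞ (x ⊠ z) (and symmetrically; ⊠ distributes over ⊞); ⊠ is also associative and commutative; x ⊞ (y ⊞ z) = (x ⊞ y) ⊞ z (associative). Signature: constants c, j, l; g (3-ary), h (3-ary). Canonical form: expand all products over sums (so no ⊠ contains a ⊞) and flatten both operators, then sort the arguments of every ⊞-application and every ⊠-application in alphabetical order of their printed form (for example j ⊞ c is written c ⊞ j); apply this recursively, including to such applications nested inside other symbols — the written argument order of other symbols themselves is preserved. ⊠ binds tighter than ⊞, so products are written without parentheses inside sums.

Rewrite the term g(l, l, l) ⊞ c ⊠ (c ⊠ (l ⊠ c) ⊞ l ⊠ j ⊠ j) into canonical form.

Answer: c ⊠ c ⊠ c ⊠ l ⊞ c ⊠ j ⊠ j ⊠ l ⊞ g(l, l, l)

Derivation:
Expand:  g(l, l, l) ⊞ c ⊠ c ⊠ c ⊠ l ⊞ c ⊠ j ⊠ j ⊠ l
Sort arguments:  c ⊠ c ⊠ c ⊠ l ⊞ c ⊠ j ⊠ j ⊠ l ⊞ g(l, l, l)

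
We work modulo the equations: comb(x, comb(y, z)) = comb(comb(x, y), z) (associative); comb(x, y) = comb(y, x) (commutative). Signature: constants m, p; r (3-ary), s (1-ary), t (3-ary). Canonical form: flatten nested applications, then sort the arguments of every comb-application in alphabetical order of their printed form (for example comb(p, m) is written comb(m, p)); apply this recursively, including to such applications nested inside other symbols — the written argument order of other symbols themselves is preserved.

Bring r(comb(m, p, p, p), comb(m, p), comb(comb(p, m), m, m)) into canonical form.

Answer: r(comb(m, p, p, p), comb(m, p), comb(m, m, m, p))

Derivation:
Focus inside:  comb(comb(p, m), m, m)
Un-nest:  comb(p, m, m, m)
Order the arguments:  comb(m, m, m, p)
Reassemble:  r(comb(m, p, p, p), comb(m, p), comb(m, m, m, p))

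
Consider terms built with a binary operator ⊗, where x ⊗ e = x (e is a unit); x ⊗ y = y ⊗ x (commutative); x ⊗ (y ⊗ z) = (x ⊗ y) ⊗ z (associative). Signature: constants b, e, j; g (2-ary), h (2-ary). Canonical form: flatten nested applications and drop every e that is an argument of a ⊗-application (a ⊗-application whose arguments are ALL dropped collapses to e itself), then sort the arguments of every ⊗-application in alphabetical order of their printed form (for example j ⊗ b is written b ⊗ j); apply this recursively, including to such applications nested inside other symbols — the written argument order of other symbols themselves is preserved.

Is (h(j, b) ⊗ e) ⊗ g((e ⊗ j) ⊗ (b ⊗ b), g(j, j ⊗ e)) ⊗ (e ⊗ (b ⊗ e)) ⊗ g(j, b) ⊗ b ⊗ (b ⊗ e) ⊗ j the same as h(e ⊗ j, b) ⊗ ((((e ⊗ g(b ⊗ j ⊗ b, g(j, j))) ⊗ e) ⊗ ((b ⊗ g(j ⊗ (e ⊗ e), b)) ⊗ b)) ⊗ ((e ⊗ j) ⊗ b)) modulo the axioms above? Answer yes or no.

Answer: yes — both canonical forms are b ⊗ b ⊗ b ⊗ g(b ⊗ b ⊗ j, g(j, j)) ⊗ g(j, b) ⊗ h(j, b) ⊗ j

Derivation:
Left:  (h(j, b) ⊗ e) ⊗ g((e ⊗ j) ⊗ (b ⊗ b), g(j, j ⊗ e)) ⊗ (e ⊗ (b ⊗ e)) ⊗ g(j, b) ⊗ b ⊗ (b ⊗ e) ⊗ j
  Merge nested applications:  h(j, b) ⊗ e ⊗ g((e ⊗ j) ⊗ (b ⊗ b), g(j, j ⊗ e)) ⊗ e ⊗ b ⊗ e ⊗ g(j, b) ⊗ b ⊗ b ⊗ e ⊗ j
  Inside:  g((e ⊗ j) ⊗ (b ⊗ b), g(j, j ⊗ e))  →  g(b ⊗ b ⊗ j, g(j, j))
  Unit:  drop e (×4)
  Sort arguments:  b ⊗ b ⊗ b ⊗ g(b ⊗ b ⊗ j, g(j, j)) ⊗ g(j, b) ⊗ h(j, b) ⊗ j
Right:  h(e ⊗ j, b) ⊗ ((((e ⊗ g(b ⊗ j ⊗ b, g(j, j))) ⊗ e) ⊗ ((b ⊗ g(j ⊗ (e ⊗ e), b)) ⊗ b)) ⊗ ((e ⊗ j) ⊗ b))
  Flatten:  h(e ⊗ j, b) ⊗ e ⊗ g(b ⊗ j ⊗ b, g(j, j)) ⊗ e ⊗ b ⊗ g(j ⊗ (e ⊗ e), b) ⊗ b ⊗ e ⊗ j ⊗ b
  Inside:  h(e ⊗ j, b)  →  h(j, b)
  Inside:  g(b ⊗ j ⊗ b, g(j, j))  →  g(b ⊗ b ⊗ j, g(j, j))
  Canonicalize subterm:  g(j ⊗ (e ⊗ e), b)  →  g(j, b)
  Unit:  drop e (×3)
  Sort arguments:  b ⊗ b ⊗ b ⊗ g(b ⊗ b ⊗ j, g(j, j)) ⊗ g(j, b) ⊗ h(j, b) ⊗ j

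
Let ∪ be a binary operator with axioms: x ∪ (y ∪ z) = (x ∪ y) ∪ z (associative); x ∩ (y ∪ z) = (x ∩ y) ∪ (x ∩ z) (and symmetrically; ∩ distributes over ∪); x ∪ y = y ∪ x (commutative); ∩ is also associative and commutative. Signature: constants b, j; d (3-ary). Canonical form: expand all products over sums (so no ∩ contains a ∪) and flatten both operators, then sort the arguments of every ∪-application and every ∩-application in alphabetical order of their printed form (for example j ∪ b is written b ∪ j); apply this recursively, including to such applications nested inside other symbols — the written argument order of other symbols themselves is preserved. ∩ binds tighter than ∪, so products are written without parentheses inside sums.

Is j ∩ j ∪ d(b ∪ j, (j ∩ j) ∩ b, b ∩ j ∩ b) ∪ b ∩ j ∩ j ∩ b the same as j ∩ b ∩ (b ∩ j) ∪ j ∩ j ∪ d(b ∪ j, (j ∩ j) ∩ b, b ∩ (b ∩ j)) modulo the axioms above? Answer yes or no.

Answer: yes — both canonical forms are b ∩ b ∩ j ∩ j ∪ d(b ∪ j, b ∩ j ∩ j, b ∩ b ∩ j) ∪ j ∩ j

Derivation:
Left:  j ∩ j ∪ d(b ∪ j, (j ∩ j) ∩ b, b ∩ j ∩ b) ∪ b ∩ j ∩ j ∩ b
  Merge nested applications:  j ∩ j ∪ d(b ∪ j, b ∩ j ∩ j, b ∩ b ∩ j) ∪ b ∩ b ∩ j ∩ j
  Order the arguments:  b ∩ b ∩ j ∩ j ∪ d(b ∪ j, b ∩ j ∩ j, b ∩ b ∩ j) ∪ j ∩ j
Right:  j ∩ b ∩ (b ∩ j) ∪ j ∩ j ∪ d(b ∪ j, (j ∩ j) ∩ b, b ∩ (b ∩ j))
  Merge nested applications:  b ∩ b ∩ j ∩ j ∪ j ∩ j ∪ d(b ∪ j, b ∩ j ∩ j, b ∩ b ∩ j)
  Sort:  b ∩ b ∩ j ∩ j ∪ d(b ∪ j, b ∩ j ∩ j, b ∩ b ∩ j) ∪ j ∩ j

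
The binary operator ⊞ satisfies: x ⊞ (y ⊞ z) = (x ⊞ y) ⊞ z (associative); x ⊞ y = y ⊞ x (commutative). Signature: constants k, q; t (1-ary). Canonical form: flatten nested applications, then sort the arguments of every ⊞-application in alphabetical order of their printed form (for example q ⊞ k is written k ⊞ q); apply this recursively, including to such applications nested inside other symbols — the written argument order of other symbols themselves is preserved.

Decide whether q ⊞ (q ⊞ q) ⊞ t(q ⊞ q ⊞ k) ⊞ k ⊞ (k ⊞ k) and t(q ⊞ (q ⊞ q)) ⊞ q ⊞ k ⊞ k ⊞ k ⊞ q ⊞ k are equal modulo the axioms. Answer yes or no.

Left:  q ⊞ (q ⊞ q) ⊞ t(q ⊞ q ⊞ k) ⊞ k ⊞ (k ⊞ k)
  Merge nested applications:  q ⊞ q ⊞ q ⊞ t(q ⊞ q ⊞ k) ⊞ k ⊞ k ⊞ k
  Canonicalize subterm:  t(q ⊞ q ⊞ k)  →  t(k ⊞ q ⊞ q)
  Sort:  k ⊞ k ⊞ k ⊞ q ⊞ q ⊞ q ⊞ t(k ⊞ q ⊞ q)
Right:  t(q ⊞ (q ⊞ q)) ⊞ q ⊞ k ⊞ k ⊞ k ⊞ q ⊞ k
  Inside:  t(q ⊞ (q ⊞ q))  →  t(q ⊞ q ⊞ q)
  Sort arguments:  k ⊞ k ⊞ k ⊞ k ⊞ q ⊞ q ⊞ t(q ⊞ q ⊞ q)

Answer: no — k ⊞ k ⊞ k ⊞ q ⊞ q ⊞ q ⊞ t(k ⊞ q ⊞ q) vs k ⊞ k ⊞ k ⊞ k ⊞ q ⊞ q ⊞ t(q ⊞ q ⊞ q)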